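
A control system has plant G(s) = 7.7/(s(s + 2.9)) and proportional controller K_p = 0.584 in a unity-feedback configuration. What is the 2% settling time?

From 1 + K_pG(s) = 0: s² + 2.9s + 4.497 = 0 ⇒ ω_n = 2.121, ζ = 0.6838.
2% settling time T_s ≈ 4/(ζω_n) = 4/1.45 = 2.76 s.

T_s ≈ 2.76 s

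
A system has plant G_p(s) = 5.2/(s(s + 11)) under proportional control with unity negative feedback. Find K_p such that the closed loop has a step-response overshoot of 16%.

K_p = 22.9

From %OS = 100·exp(−πζ/√(1−ζ²)) = 16%, ζ = −ln(0.16)/√(π²+ln²(0.16)) = 0.5039.
Characteristic equation s² + 11s + 5.2K_p = 0 gives ζ = 11/(2√(5.2K_p)).
Setting ζ = 0.5039: √(5.2K_p) = 11/(2·0.5039) = 10.92, so K_p = 119.1/5.2 = 22.9.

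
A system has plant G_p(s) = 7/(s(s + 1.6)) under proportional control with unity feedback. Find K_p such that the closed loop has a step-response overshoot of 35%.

From %OS = 100·exp(−πζ/√(1−ζ²)) = 35%, ζ = −ln(0.35)/√(π²+ln²(0.35)) = 0.3169.
Characteristic equation s² + 1.6s + 7K_p = 0 gives ζ = 1.6/(2√(7K_p)).
Setting ζ = 0.3169: √(7K_p) = 1.6/(2·0.3169) = 2.524, so K_p = 6.371/7 = 0.91.

K_p = 0.91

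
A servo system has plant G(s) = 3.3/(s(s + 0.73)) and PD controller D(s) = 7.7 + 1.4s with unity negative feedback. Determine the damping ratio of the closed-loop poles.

ζ = 0.531

Forward path: (7.7 + 1.4s)·3.3/(s(s+0.73)). The closed-loop characteristic equation is s² + (0.73 + 3.3·1.4)s + 3.3·7.7 = 0.
That is s² + 5.35s + 25.41 = 0, so ω_n = 5.041 rad/s and ζ = 5.35/(2·5.041) = 0.5307.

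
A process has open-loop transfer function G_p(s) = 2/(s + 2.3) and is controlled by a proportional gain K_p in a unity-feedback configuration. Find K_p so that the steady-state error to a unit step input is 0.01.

Steady-state error for a unit step on this type-0 loop is 1/(1 + K_p·G_p(0)).
G_p(0) = 0.8696. Require 1/(1 + K_p·0.8696) = 0.01, so 1 + 0.8696·K_p = 100.
K_p = (100 − 1)/0.8696 = 114.

K_p = 114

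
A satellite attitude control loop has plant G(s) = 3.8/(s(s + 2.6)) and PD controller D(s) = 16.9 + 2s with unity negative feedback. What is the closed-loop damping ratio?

Forward path: (16.9 + 2s)·3.8/(s(s+2.6)). The closed-loop characteristic equation is s² + (2.6 + 3.8·2)s + 3.8·16.9 = 0.
That is s² + 10.2s + 64.22 = 0, so ω_n = 8.014 rad/s and ζ = 10.2/(2·8.014) = 0.6364.

ζ = 0.636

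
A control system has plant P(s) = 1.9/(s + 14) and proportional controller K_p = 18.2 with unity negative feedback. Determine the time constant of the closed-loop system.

τ = 0.0206 s

Closed-loop transfer function: T(s) = K_p·P(s)/(1 + K_p·P(s)) = 34.58/(s + 14 + 34.58) = 34.58/(s + 48.58).
Time constant τ = 1/48.58 = 0.0206 s.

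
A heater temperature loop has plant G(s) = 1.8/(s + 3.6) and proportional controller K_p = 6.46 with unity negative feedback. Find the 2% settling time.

T_s ≈ 0.263 s

Closed-loop transfer function: T(s) = K_p·G(s)/(1 + K_p·G(s)) = 11.63/(s + 3.6 + 11.63) = 11.63/(s + 15.23).
Time constant τ = 1/15.23 = 0.06567 s, so the 2% settling time is about 4τ = 0.263 s.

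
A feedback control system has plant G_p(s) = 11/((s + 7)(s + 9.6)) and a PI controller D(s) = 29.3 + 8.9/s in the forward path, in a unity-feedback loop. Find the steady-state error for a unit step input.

0

The open loop D(s)G_p(s) has a pole at the origin (type 1), so the static position error constant is infinite and e_ss = 1/(1+∞) = 0.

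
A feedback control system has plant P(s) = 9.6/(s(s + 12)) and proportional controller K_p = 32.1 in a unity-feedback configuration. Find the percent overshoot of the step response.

31.9%

From 1 + K_pP(s) = 0: s² + 12s + 308.2 = 0 ⇒ ω_n = 17.55, ζ = 0.3418.
%OS = 100·exp(−πζ/√(1−ζ²)) = 100·exp(−π·0.3418/√0.8832) = 31.9%.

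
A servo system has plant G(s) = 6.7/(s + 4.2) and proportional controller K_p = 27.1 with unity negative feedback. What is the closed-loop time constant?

τ = 0.00538 s

Closed-loop transfer function: T(s) = K_p·G(s)/(1 + K_p·G(s)) = 181.6/(s + 4.2 + 181.6) = 181.6/(s + 185.8).
Time constant τ = 1/185.8 = 0.00538 s.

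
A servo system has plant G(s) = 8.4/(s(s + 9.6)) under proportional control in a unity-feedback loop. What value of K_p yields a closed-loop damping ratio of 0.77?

Closed-loop characteristic equation: s² + 9.6s + K_p·8.4 = 0.
So ω_n = √(8.4K_p) and 2ζω_n = 9.6, giving ζ = 9.6/(2√(8.4K_p)).
Setting ζ = 0.77: √(8.4K_p) = 9.6/(2·0.77) = 6.234, so K_p = 38.86/8.4 = 4.63.

K_p = 4.63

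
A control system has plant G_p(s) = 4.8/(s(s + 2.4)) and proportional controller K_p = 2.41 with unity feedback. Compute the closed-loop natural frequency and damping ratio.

ω_n = 3.4 rad/s, ζ = 0.353

1 + K_p·G_p(s) = 0 gives s² + 2.4s + 11.57 = 0.
So ω_n² = 11.57 ⇒ ω_n = 3.401 rad/s, and ζ = 2.4/(2ω_n) = 0.353.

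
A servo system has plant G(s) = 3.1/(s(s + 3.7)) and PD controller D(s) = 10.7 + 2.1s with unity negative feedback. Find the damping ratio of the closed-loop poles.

ζ = 0.886

Forward path: (10.7 + 2.1s)·3.1/(s(s+3.7)). The closed-loop characteristic equation is s² + (3.7 + 3.1·2.1)s + 3.1·10.7 = 0.
That is s² + 10.21s + 33.17 = 0, so ω_n = 5.759 rad/s and ζ = 10.21/(2·5.759) = 0.8864.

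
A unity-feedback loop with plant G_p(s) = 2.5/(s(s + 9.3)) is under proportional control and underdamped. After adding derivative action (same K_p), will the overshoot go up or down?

decrease

With PD the characteristic equation becomes s² + (a + K·K_d)s + K·K_p = 0; the damping term grows, ζ rises, overshoot falls.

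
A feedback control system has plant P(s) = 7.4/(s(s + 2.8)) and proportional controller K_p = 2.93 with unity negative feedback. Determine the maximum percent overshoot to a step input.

37.1%

Closed-loop characteristic equation: s² + 2.8s + 21.68 = 0, so ω_n = 4.656 rad/s and ζ = 2.8/(2·4.656) = 0.3007.
%OS = 100·exp(−πζ/√(1−ζ²)) = 100·exp(−π·0.3007/√0.9096) = 37.1%.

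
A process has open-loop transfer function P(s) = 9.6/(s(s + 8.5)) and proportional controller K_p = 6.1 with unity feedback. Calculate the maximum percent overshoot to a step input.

12.3%

From 1 + K_pP(s) = 0: s² + 8.5s + 58.56 = 0 ⇒ ω_n = 7.652, ζ = 0.5554.
%OS = 100·exp(−πζ/√(1−ζ²)) = 100·exp(−π·0.5554/√0.6916) = 12.3%.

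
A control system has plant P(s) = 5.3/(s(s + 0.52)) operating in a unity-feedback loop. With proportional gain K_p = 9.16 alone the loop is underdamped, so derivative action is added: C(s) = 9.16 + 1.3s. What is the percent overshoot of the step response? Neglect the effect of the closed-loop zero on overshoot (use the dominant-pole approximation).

Forward path: (9.16 + 1.3s)·5.3/(s(s+0.52)). The closed-loop characteristic equation is s² + (0.52 + 5.3·1.3)s + 5.3·9.16 = 0.
That is s² + 7.41s + 48.55 = 0, so ω_n = 6.968 rad/s and ζ = 7.41/(2·6.968) = 0.5317.
%OS = 100·exp(−πζ/√(1−ζ²)) = 13.9%.

13.9%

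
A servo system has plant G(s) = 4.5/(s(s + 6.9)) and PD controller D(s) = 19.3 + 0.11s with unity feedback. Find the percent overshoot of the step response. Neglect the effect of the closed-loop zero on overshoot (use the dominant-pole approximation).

25.7%

Forward path: (19.3 + 0.11s)·4.5/(s(s+6.9)). The closed-loop characteristic equation is s² + (6.9 + 4.5·0.11)s + 4.5·19.3 = 0.
That is s² + 7.395s + 86.85 = 0, so ω_n = 9.319 rad/s and ζ = 7.395/(2·9.319) = 0.3968.
%OS = 100·exp(−πζ/√(1−ζ²)) = 25.7%.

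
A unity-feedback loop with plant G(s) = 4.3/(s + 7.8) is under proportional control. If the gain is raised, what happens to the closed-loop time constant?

Closed-loop pole is at s = −(7.8+K_p·4.3); larger K_p moves it further left, so τ = 1/(7.8+K_p·4.3) decreases.

decrease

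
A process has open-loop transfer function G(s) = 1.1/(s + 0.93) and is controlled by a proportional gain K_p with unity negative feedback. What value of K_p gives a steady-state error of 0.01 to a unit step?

K_p = 83.7

Steady-state error for a unit step on this type-0 loop is 1/(1 + K_p·G(0)).
G(0) = 1.183. Require 1/(1 + K_p·1.183) = 0.01, so 1 + 1.183·K_p = 100.
K_p = (100 − 1)/1.183 = 83.7.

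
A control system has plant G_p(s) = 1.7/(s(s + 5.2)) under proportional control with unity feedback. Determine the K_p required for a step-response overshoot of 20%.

From %OS = 100·exp(−πζ/√(1−ζ²)) = 20%, ζ = −ln(0.2)/√(π²+ln²(0.2)) = 0.4559.
Characteristic equation s² + 5.2s + 1.7K_p = 0 gives ζ = 5.2/(2√(1.7K_p)).
Setting ζ = 0.4559: √(1.7K_p) = 5.2/(2·0.4559) = 5.702, so K_p = 32.52/1.7 = 19.1.

K_p = 19.1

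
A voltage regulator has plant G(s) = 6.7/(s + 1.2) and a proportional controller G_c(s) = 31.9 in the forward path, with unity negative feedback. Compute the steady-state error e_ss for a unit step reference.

0.00558

The loop is type 0. Static position error constant K_pos = G_c(0)·G(0) = 31.9·5.583 = 178.1.
Steady-state error to a unit step: e_ss = 1/(1+K_pos) = 1/179.1 = 0.00558.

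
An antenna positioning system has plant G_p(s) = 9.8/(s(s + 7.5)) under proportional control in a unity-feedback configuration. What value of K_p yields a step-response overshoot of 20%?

K_p = 6.9

From %OS = 100·exp(−πζ/√(1−ζ²)) = 20%, ζ = −ln(0.2)/√(π²+ln²(0.2)) = 0.4559.
Characteristic equation s² + 7.5s + 9.8K_p = 0 gives ζ = 7.5/(2√(9.8K_p)).
Setting ζ = 0.4559: √(9.8K_p) = 7.5/(2·0.4559) = 8.225, so K_p = 67.64/9.8 = 6.9.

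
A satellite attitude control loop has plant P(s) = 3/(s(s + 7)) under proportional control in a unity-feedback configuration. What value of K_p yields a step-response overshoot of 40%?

From %OS = 100·exp(−πζ/√(1−ζ²)) = 40%, ζ = −ln(0.4)/√(π²+ln²(0.4)) = 0.28.
Characteristic equation s² + 7s + 3K_p = 0 gives ζ = 7/(2√(3K_p)).
Setting ζ = 0.28: √(3K_p) = 7/(2·0.28) = 12.5, so K_p = 156.3/3 = 52.1.

K_p = 52.1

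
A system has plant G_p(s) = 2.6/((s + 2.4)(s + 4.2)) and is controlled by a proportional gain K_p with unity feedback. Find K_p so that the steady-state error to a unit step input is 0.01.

K_p = 384

For a type-0 loop with proportional control, e_ss = 1/(1 + K_p·G_p(0)).
G_p(0) = 0.2579. Require 1/(1 + K_p·0.2579) = 0.01, so 1 + 0.2579·K_p = 100.
K_p = (100 − 1)/0.2579 = 384.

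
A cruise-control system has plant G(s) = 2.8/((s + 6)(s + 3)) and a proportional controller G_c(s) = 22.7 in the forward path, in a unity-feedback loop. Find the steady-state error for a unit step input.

0.221

The loop is type 0. Static position error constant K_pos = G_c(0)·G(0) = 22.7·0.1556 = 3.531.
Steady-state error to a unit step: e_ss = 1/(1+K_pos) = 1/4.531 = 0.221.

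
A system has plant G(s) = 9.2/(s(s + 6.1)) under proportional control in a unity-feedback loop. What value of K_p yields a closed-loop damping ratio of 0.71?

K_p = 2.01

Closed-loop characteristic equation: s² + 6.1s + K_p·9.2 = 0.
So ω_n = √(9.2K_p) and 2ζω_n = 6.1, giving ζ = 6.1/(2√(9.2K_p)).
Setting ζ = 0.71: √(9.2K_p) = 6.1/(2·0.71) = 4.296, so K_p = 18.45/9.2 = 2.01.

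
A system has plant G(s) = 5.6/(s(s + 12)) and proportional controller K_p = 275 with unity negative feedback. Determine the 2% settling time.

T_s ≈ 0.667 s

Closed-loop characteristic equation: s² + 12s + 1540 = 0, so ω_n = 39.24 rad/s and ζ = 12/(2·39.24) = 0.1529.
2% settling time T_s ≈ 4/(ζω_n) = 4/6 = 0.667 s.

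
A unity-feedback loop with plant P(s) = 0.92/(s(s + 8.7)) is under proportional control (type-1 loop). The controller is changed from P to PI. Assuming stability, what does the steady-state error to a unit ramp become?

0

The integrator raises the loop to type 2, so K_v → ∞ and e_ss to a ramp is zero.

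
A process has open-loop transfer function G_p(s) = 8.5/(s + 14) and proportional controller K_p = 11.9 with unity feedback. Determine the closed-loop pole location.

Closed-loop transfer function: T(s) = K_p·G_p(s)/(1 + K_p·G_p(s)) = 101.2/(s + 14 + 101.2) = 101.2/(s + 115.2).
The closed-loop pole is at s = −115.2.

s = -115.2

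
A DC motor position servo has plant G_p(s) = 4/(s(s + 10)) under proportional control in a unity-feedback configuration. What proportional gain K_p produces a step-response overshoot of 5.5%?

K_p = 13.6

From %OS = 100·exp(−πζ/√(1−ζ²)) = 5.5%, ζ = −ln(0.055)/√(π²+ln²(0.055)) = 0.6783.
Characteristic equation s² + 10s + 4K_p = 0 gives ζ = 10/(2√(4K_p)).
Setting ζ = 0.6783: √(4K_p) = 10/(2·0.6783) = 7.371, so K_p = 54.33/4 = 13.6.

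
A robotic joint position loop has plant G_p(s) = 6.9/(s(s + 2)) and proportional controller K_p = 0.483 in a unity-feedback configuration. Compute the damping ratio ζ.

ζ = 0.548

The closed-loop denominator is s(s+2) + 0.483·6.9 = s² + 2s + 3.333.
Matching s² + 2ζω_n s + ω_n²: ω_n = √3.333 = 1.826 rad/s and 2ζω_n = 2, so ζ = 2/(2·1.826) = 0.548.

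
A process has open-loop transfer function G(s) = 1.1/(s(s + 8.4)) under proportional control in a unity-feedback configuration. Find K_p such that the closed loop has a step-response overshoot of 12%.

From %OS = 100·exp(−πζ/√(1−ζ²)) = 12%, ζ = −ln(0.12)/√(π²+ln²(0.12)) = 0.5594.
Characteristic equation s² + 8.4s + 1.1K_p = 0 gives ζ = 8.4/(2√(1.1K_p)).
Setting ζ = 0.5594: √(1.1K_p) = 8.4/(2·0.5594) = 7.508, so K_p = 56.37/1.1 = 51.2.

K_p = 51.2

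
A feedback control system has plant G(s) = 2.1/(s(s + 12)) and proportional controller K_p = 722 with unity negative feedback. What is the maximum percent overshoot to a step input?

61.3%

The closed-loop denominator s² + 12s + 1516 gives ω_n = √1516 = 38.94 and ζ = 12/(2ω_n) = 0.1541.
%OS = 100·exp(−πζ/√(1−ζ²)) = 100·exp(−π·0.1541/√0.9763) = 61.3%.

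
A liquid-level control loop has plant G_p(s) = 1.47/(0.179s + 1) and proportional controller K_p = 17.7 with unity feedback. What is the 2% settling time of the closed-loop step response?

Closed loop: T(s) = K_p·G_p/(1+K_p·G_p) = 26.02/(0.179s + 1 + 26.02), with pole at s = −(1 + 26.02)/0.179 = −150.9.
τ = 1/150.9 = 0.006625 s, so 2% settling time ≈ 4τ = 0.0265 s.

T_s ≈ 0.0265 s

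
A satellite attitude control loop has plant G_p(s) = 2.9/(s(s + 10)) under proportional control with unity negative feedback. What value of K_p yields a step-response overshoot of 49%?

From %OS = 100·exp(−πζ/√(1−ζ²)) = 49%, ζ = −ln(0.49)/√(π²+ln²(0.49)) = 0.2214.
Characteristic equation s² + 10s + 2.9K_p = 0 gives ζ = 10/(2√(2.9K_p)).
Setting ζ = 0.2214: √(2.9K_p) = 10/(2·0.2214) = 22.58, so K_p = 509.9/2.9 = 176.

K_p = 176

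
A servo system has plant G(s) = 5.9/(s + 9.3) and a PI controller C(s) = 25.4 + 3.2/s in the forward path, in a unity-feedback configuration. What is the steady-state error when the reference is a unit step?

0

The open loop C(s)G(s) has a pole at the origin (type 1), so the static position error constant is infinite and e_ss = 1/(1+∞) = 0.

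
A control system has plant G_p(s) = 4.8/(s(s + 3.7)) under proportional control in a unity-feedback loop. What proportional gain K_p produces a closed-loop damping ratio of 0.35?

K_p = 5.82

Closed-loop characteristic equation: s² + 3.7s + K_p·4.8 = 0.
So ω_n = √(4.8K_p) and 2ζω_n = 3.7, giving ζ = 3.7/(2√(4.8K_p)).
Setting ζ = 0.35: √(4.8K_p) = 3.7/(2·0.35) = 5.286, so K_p = 27.94/4.8 = 5.82.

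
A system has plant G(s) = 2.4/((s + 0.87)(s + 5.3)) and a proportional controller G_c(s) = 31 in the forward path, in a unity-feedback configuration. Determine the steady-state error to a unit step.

The loop is type 0. Static position error constant K_pos = G_c(0)·G(0) = 31·0.5205 = 16.14.
Steady-state error to a unit step: e_ss = 1/(1+K_pos) = 1/17.14 = 0.0584.

0.0584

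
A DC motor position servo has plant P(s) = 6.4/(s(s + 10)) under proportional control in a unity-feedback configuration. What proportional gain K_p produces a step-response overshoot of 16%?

From %OS = 100·exp(−πζ/√(1−ζ²)) = 16%, ζ = −ln(0.16)/√(π²+ln²(0.16)) = 0.5039.
Characteristic equation s² + 10s + 6.4K_p = 0 gives ζ = 10/(2√(6.4K_p)).
Setting ζ = 0.5039: √(6.4K_p) = 10/(2·0.5039) = 9.923, so K_p = 98.47/6.4 = 15.4.

K_p = 15.4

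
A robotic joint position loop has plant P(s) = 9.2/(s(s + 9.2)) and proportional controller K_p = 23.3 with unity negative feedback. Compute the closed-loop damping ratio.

The closed-loop denominator is s(s+9.2) + 23.3·9.2 = s² + 9.2s + 214.4.
Matching s² + 2ζω_n s + ω_n²: ω_n = √214.4 = 14.64 rad/s and 2ζω_n = 9.2, so ζ = 9.2/(2·14.64) = 0.314.

ζ = 0.314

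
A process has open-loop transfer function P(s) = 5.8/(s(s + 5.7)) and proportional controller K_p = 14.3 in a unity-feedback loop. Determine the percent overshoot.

From 1 + K_pP(s) = 0: s² + 5.7s + 82.94 = 0 ⇒ ω_n = 9.107, ζ = 0.3129.
%OS = 100·exp(−πζ/√(1−ζ²)) = 100·exp(−π·0.3129/√0.9021) = 35.5%.

35.5%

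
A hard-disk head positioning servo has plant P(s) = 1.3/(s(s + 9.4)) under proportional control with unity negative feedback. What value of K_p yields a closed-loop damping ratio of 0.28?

K_p = 217

Closed-loop characteristic equation: s² + 9.4s + K_p·1.3 = 0.
So ω_n = √(1.3K_p) and 2ζω_n = 9.4, giving ζ = 9.4/(2√(1.3K_p)).
Setting ζ = 0.28: √(1.3K_p) = 9.4/(2·0.28) = 16.79, so K_p = 281.8/1.3 = 217.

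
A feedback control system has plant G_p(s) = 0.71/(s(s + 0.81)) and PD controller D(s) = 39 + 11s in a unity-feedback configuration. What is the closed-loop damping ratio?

ζ = 0.819

Forward path: (39 + 11s)·0.71/(s(s+0.81)). The closed-loop characteristic equation is s² + (0.81 + 0.71·11)s + 0.71·39 = 0.
That is s² + 8.62s + 27.69 = 0, so ω_n = 5.262 rad/s and ζ = 8.62/(2·5.262) = 0.8191.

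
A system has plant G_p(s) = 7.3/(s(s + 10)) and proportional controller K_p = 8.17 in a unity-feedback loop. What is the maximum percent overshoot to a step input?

6.93%

The closed-loop denominator s² + 10s + 59.64 gives ω_n = √59.64 = 7.723 and ζ = 10/(2ω_n) = 0.6474.
%OS = 100·exp(−πζ/√(1−ζ²)) = 100·exp(−π·0.6474/√0.5808) = 6.93%.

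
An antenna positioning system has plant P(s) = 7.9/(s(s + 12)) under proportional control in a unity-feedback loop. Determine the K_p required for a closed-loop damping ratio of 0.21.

K_p = 103

Closed-loop characteristic equation: s² + 12s + K_p·7.9 = 0.
So ω_n = √(7.9K_p) and 2ζω_n = 12, giving ζ = 12/(2√(7.9K_p)).
Setting ζ = 0.21: √(7.9K_p) = 12/(2·0.21) = 28.57, so K_p = 816.3/7.9 = 103.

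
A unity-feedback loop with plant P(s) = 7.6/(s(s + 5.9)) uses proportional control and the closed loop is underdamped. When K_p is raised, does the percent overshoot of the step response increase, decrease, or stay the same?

Characteristic equation s² + 5.9s + K_p·7.6 = 0: raising K_p raises ω_n while 2ζω_n = 5.9 is fixed, so ζ falls and overshoot grows.

increase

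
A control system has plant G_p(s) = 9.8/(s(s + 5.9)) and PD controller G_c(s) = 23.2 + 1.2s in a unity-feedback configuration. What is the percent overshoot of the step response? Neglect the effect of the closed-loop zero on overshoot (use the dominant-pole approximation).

Forward path: (23.2 + 1.2s)·9.8/(s(s+5.9)). The closed-loop characteristic equation is s² + (5.9 + 9.8·1.2)s + 9.8·23.2 = 0.
That is s² + 17.66s + 227.4 = 0, so ω_n = 15.08 rad/s and ζ = 17.66/(2·15.08) = 0.5856.
%OS = 100·exp(−πζ/√(1−ζ²)) = 10.3%.

10.3%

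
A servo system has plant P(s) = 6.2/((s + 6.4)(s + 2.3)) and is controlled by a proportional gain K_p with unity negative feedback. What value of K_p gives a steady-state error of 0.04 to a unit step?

K_p = 57

The loop is type 0, so e_ss(step) = 1/(1 + K_pos) with K_pos = K_p·P(0).
P(0) = 0.4212. Require 1/(1 + K_p·0.4212) = 0.04, so 1 + 0.4212·K_p = 25.
K_p = (25 − 1)/0.4212 = 57.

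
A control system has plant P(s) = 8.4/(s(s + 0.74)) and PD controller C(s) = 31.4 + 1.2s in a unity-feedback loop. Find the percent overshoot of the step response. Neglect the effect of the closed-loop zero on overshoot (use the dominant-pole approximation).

33%

Forward path: (31.4 + 1.2s)·8.4/(s(s+0.74)). The closed-loop characteristic equation is s² + (0.74 + 8.4·1.2)s + 8.4·31.4 = 0.
That is s² + 10.82s + 263.8 = 0, so ω_n = 16.24 rad/s and ζ = 10.82/(2·16.24) = 0.3331.
%OS = 100·exp(−πζ/√(1−ζ²)) = 33%.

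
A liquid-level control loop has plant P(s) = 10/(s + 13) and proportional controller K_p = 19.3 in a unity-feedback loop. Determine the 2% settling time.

T_s ≈ 0.0194 s

Closed-loop transfer function: T(s) = K_p·P(s)/(1 + K_p·P(s)) = 193/(s + 13 + 193) = 193/(s + 206).
Time constant τ = 1/206 = 0.004854 s, so the 2% settling time is about 4τ = 0.0194 s.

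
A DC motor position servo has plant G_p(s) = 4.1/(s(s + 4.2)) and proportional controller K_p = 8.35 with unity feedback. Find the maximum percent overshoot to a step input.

From 1 + K_pG_p(s) = 0: s² + 4.2s + 34.23 = 0 ⇒ ω_n = 5.851, ζ = 0.3589.
%OS = 100·exp(−πζ/√(1−ζ²)) = 100·exp(−π·0.3589/√0.8712) = 29.9%.

29.9%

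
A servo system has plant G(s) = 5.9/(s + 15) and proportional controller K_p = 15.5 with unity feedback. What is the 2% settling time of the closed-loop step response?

T_s ≈ 0.0376 s

Closed-loop transfer function: T(s) = K_p·G(s)/(1 + K_p·G(s)) = 91.45/(s + 15 + 91.45) = 91.45/(s + 106.5).
Time constant τ = 1/106.5 = 0.009394 s, so the 2% settling time is about 4τ = 0.0376 s.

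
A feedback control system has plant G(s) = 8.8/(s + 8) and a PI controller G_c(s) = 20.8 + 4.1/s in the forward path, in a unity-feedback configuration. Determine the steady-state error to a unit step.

0

The open loop G_c(s)G(s) has a pole at the origin (type 1), so the static position error constant is infinite and e_ss = 1/(1+∞) = 0.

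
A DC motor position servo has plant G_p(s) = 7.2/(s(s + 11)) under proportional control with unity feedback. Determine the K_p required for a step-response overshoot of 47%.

K_p = 76.9

From %OS = 100·exp(−πζ/√(1−ζ²)) = 47%, ζ = −ln(0.47)/√(π²+ln²(0.47)) = 0.2337.
Characteristic equation s² + 11s + 7.2K_p = 0 gives ζ = 11/(2√(7.2K_p)).
Setting ζ = 0.2337: √(7.2K_p) = 11/(2·0.2337) = 23.54, so K_p = 554/7.2 = 76.9.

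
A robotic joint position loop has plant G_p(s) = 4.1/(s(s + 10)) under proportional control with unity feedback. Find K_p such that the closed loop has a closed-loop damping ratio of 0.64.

K_p = 14.9

Closed-loop characteristic equation: s² + 10s + K_p·4.1 = 0.
So ω_n = √(4.1K_p) and 2ζω_n = 10, giving ζ = 10/(2√(4.1K_p)).
Setting ζ = 0.64: √(4.1K_p) = 10/(2·0.64) = 7.812, so K_p = 61.04/4.1 = 14.9.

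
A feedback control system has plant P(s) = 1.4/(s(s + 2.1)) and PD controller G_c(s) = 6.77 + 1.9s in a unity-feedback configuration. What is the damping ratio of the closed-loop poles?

Forward path: (6.77 + 1.9s)·1.4/(s(s+2.1)). The closed-loop characteristic equation is s² + (2.1 + 1.4·1.9)s + 1.4·6.77 = 0.
That is s² + 4.76s + 9.478 = 0, so ω_n = 3.079 rad/s and ζ = 4.76/(2·3.079) = 0.7731.

ζ = 0.773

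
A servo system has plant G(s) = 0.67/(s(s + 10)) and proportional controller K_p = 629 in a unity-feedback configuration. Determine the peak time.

From 1 + K_pG(s) = 0: s² + 10s + 421.4 = 0 ⇒ ω_n = 20.53, ζ = 0.2436.
Damped frequency ω_d = ω_n√(1−ζ²) = 19.91 rad/s, so peak time T_p = π/ω_d = 0.158 s.

T_p = 0.158 s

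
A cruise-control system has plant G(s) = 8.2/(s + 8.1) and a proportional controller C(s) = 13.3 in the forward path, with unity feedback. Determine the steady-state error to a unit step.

0.0691

The loop is type 0. Static position error constant K_pos = C(0)·G(0) = 13.3·1.012 = 13.46.
Steady-state error to a unit step: e_ss = 1/(1+K_pos) = 1/14.46 = 0.0691.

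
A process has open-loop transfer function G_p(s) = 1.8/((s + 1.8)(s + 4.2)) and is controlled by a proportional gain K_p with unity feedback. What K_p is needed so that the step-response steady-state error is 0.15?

K_p = 23.8

Steady-state error for a unit step on this type-0 loop is 1/(1 + K_p·G_p(0)).
G_p(0) = 0.2381. Require 1/(1 + K_p·0.2381) = 0.15, so 1 + 0.2381·K_p = 6.667.
K_p = (6.667 − 1)/0.2381 = 23.8.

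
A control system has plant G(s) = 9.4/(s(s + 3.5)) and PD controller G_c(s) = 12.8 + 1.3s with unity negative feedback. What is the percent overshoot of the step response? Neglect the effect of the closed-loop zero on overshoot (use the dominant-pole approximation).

Forward path: (12.8 + 1.3s)·9.4/(s(s+3.5)). The closed-loop characteristic equation is s² + (3.5 + 9.4·1.3)s + 9.4·12.8 = 0.
That is s² + 15.72s + 120.3 = 0, so ω_n = 10.97 rad/s and ζ = 15.72/(2·10.97) = 0.7166.
%OS = 100·exp(−πζ/√(1−ζ²)) = 3.97%.

3.97%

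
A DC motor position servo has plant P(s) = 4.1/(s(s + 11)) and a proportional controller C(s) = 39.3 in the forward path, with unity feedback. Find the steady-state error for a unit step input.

The open loop C(s)P(s) has a pole at the origin (type 1), so the static position error constant is infinite and e_ss = 1/(1+∞) = 0.

0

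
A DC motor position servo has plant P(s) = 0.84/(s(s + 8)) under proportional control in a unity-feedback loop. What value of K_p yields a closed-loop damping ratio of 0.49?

K_p = 79.3

Closed-loop characteristic equation: s² + 8s + K_p·0.84 = 0.
So ω_n = √(0.84K_p) and 2ζω_n = 8, giving ζ = 8/(2√(0.84K_p)).
Setting ζ = 0.49: √(0.84K_p) = 8/(2·0.49) = 8.163, so K_p = 66.64/0.84 = 79.3.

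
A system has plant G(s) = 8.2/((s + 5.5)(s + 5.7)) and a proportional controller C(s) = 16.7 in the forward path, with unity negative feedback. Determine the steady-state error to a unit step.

0.186

The loop is type 0. Static position error constant K_pos = C(0)·G(0) = 16.7·0.2616 = 4.368.
Steady-state error to a unit step: e_ss = 1/(1+K_pos) = 1/5.368 = 0.186.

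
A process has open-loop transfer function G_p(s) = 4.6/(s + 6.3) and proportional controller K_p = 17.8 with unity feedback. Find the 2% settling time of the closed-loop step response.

Closed-loop transfer function: T(s) = K_p·G_p(s)/(1 + K_p·G_p(s)) = 81.88/(s + 6.3 + 81.88) = 81.88/(s + 88.18).
Time constant τ = 1/88.18 = 0.01134 s, so the 2% settling time is about 4τ = 0.0454 s.

T_s ≈ 0.0454 s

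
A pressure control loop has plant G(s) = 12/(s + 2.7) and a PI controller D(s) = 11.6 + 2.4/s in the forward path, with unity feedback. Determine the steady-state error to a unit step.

The open loop D(s)G(s) has a pole at the origin (type 1), so the static position error constant is infinite and e_ss = 1/(1+∞) = 0.

0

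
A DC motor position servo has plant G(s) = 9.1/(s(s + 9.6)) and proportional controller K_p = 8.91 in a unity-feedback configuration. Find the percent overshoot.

13.8%

The closed-loop denominator s² + 9.6s + 81.08 gives ω_n = √81.08 = 9.004 and ζ = 9.6/(2ω_n) = 0.5331.
%OS = 100·exp(−πζ/√(1−ζ²)) = 100·exp(−π·0.5331/√0.7158) = 13.8%.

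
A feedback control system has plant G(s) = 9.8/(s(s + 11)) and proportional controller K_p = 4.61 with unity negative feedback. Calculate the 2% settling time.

Closed-loop characteristic equation: s² + 11s + 45.18 = 0, so ω_n = 6.721 rad/s and ζ = 11/(2·6.721) = 0.8183.
2% settling time T_s ≈ 4/(ζω_n) = 4/5.5 = 0.727 s.

T_s ≈ 0.727 s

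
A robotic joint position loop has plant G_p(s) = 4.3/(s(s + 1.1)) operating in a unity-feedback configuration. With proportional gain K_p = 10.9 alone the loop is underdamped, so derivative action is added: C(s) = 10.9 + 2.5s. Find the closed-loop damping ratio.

Forward path: (10.9 + 2.5s)·4.3/(s(s+1.1)). The closed-loop characteristic equation is s² + (1.1 + 4.3·2.5)s + 4.3·10.9 = 0.
That is s² + 11.85s + 46.87 = 0, so ω_n = 6.846 rad/s and ζ = 11.85/(2·6.846) = 0.8654.

ζ = 0.865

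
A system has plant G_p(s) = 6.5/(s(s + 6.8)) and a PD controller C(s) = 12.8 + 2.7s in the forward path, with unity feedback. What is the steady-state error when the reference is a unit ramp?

0.0817

The loop has one pole at the origin (type 1). Velocity error constant K_v = lim_{s→0} s·C(s)G_p(s) = 12.8·6.5/6.8 = 12.24.
Steady-state error to a unit ramp: e_ss = 1/K_v = 0.0817.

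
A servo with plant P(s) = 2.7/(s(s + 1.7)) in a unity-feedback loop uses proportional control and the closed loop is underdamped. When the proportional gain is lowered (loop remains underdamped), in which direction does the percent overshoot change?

ζ = 1.7/(2√(2.7K_p)) rises as K_p falls; higher damping means less overshoot.

decrease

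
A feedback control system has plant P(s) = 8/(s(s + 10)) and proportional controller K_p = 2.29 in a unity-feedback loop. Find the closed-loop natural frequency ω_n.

With unity feedback the closed-loop characteristic equation is s² + 10s + 2.29·8 = s² + 10s + 18.32 = 0.
So ω_n² = 18.32 ⇒ ω_n = 4.28 rad/s, and ζ = 10/(2ω_n) = 1.17.

ω_n = 4.28 rad/s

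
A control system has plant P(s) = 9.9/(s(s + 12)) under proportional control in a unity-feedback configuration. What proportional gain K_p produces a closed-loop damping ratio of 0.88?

Closed-loop characteristic equation: s² + 12s + K_p·9.9 = 0.
So ω_n = √(9.9K_p) and 2ζω_n = 12, giving ζ = 12/(2√(9.9K_p)).
Setting ζ = 0.88: √(9.9K_p) = 12/(2·0.88) = 6.818, so K_p = 46.49/9.9 = 4.7.

K_p = 4.7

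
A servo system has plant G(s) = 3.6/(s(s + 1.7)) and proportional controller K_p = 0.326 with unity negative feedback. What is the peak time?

From 1 + K_pG(s) = 0: s² + 1.7s + 1.174 = 0 ⇒ ω_n = 1.083, ζ = 0.7846.
Damped frequency ω_d = ω_n√(1−ζ²) = 0.6716 rad/s, so peak time T_p = π/ω_d = 4.68 s.

T_p = 4.68 s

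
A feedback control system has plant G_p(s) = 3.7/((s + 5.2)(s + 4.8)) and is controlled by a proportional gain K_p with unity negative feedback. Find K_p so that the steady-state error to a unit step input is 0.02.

For a type-0 loop with proportional control, e_ss = 1/(1 + K_p·G_p(0)).
G_p(0) = 0.1482. Require 1/(1 + K_p·0.1482) = 0.02, so 1 + 0.1482·K_p = 50.
K_p = (50 − 1)/0.1482 = 331.

K_p = 331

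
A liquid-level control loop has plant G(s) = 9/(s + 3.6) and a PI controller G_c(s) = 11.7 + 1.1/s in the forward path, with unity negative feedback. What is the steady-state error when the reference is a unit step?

0

The open loop G_c(s)G(s) has a pole at the origin (type 1), so the static position error constant is infinite and e_ss = 1/(1+∞) = 0.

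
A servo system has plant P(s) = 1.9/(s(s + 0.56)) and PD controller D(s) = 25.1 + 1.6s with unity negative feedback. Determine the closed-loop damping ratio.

Forward path: (25.1 + 1.6s)·1.9/(s(s+0.56)). The closed-loop characteristic equation is s² + (0.56 + 1.9·1.6)s + 1.9·25.1 = 0.
That is s² + 3.6s + 47.69 = 0, so ω_n = 6.906 rad/s and ζ = 3.6/(2·6.906) = 0.2607.

ζ = 0.261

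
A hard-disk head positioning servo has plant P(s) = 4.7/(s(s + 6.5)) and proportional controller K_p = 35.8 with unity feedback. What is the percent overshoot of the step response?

44.4%

From 1 + K_pP(s) = 0: s² + 6.5s + 168.3 = 0 ⇒ ω_n = 12.97, ζ = 0.2505.
%OS = 100·exp(−πζ/√(1−ζ²)) = 100·exp(−π·0.2505/√0.9372) = 44.4%.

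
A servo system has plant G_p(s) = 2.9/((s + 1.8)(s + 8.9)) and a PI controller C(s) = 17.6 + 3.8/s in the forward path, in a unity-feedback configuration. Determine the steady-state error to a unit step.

The open loop C(s)G_p(s) has a pole at the origin (type 1), so the static position error constant is infinite and e_ss = 1/(1+∞) = 0.

0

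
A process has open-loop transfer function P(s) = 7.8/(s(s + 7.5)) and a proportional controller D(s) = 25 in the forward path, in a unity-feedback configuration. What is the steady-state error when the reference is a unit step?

0

The open loop D(s)P(s) has a pole at the origin (type 1), so the static position error constant is infinite and e_ss = 1/(1+∞) = 0.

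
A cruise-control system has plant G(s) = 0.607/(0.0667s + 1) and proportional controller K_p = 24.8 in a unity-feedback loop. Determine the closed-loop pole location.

s = -240.7

Closed loop: T(s) = K_p·G/(1+K_p·G) = 15.05/(0.0667s + 1 + 15.05), with pole at s = −(1 + 15.05)/0.0667 = −240.7.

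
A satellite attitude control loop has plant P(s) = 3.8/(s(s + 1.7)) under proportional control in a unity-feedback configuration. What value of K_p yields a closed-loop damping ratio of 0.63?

K_p = 0.479

Closed-loop characteristic equation: s² + 1.7s + K_p·3.8 = 0.
So ω_n = √(3.8K_p) and 2ζω_n = 1.7, giving ζ = 1.7/(2√(3.8K_p)).
Setting ζ = 0.63: √(3.8K_p) = 1.7/(2·0.63) = 1.349, so K_p = 1.82/3.8 = 0.479.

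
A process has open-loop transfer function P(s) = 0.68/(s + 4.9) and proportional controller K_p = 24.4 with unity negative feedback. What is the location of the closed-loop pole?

Closed-loop transfer function: T(s) = K_p·P(s)/(1 + K_p·P(s)) = 16.59/(s + 4.9 + 16.59) = 16.59/(s + 21.49).
The closed-loop pole is at s = −21.49.

s = -21.49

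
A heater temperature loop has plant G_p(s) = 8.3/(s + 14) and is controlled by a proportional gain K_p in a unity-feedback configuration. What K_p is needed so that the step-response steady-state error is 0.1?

Steady-state error for a unit step on this type-0 loop is 1/(1 + K_p·G_p(0)).
G_p(0) = 0.5929. Require 1/(1 + K_p·0.5929) = 0.1, so 1 + 0.5929·K_p = 10.
K_p = (10 − 1)/0.5929 = 15.2.

K_p = 15.2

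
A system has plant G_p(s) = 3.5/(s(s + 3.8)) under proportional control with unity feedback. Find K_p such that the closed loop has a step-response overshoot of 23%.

K_p = 5.74

From %OS = 100·exp(−πζ/√(1−ζ²)) = 23%, ζ = −ln(0.23)/√(π²+ln²(0.23)) = 0.4237.
Characteristic equation s² + 3.8s + 3.5K_p = 0 gives ζ = 3.8/(2√(3.5K_p)).
Setting ζ = 0.4237: √(3.5K_p) = 3.8/(2·0.4237) = 4.484, so K_p = 20.11/3.5 = 5.74.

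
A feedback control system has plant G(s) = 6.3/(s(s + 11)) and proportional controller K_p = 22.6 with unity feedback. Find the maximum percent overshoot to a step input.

The closed-loop denominator s² + 11s + 142.4 gives ω_n = √142.4 = 11.93 and ζ = 11/(2ω_n) = 0.4609.
%OS = 100·exp(−πζ/√(1−ζ²)) = 100·exp(−π·0.4609/√0.7875) = 19.6%.

19.6%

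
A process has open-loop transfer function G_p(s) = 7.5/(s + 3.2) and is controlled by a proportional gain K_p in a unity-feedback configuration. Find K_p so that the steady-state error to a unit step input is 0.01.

K_p = 42.2

For a type-0 loop with proportional control, e_ss = 1/(1 + K_p·G_p(0)).
G_p(0) = 2.344. Require 1/(1 + K_p·2.344) = 0.01, so 1 + 2.344·K_p = 100.
K_p = (100 − 1)/2.344 = 42.2.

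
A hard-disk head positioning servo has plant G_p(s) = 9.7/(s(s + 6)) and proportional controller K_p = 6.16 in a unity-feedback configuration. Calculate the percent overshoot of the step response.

26.6%

From 1 + K_pG_p(s) = 0: s² + 6s + 59.75 = 0 ⇒ ω_n = 7.73, ζ = 0.3881.
%OS = 100·exp(−πζ/√(1−ζ²)) = 100·exp(−π·0.3881/√0.8494) = 26.6%.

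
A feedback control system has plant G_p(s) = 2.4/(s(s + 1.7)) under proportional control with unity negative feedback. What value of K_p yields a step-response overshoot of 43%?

From %OS = 100·exp(−πζ/√(1−ζ²)) = 43%, ζ = −ln(0.43)/√(π²+ln²(0.43)) = 0.2594.
Characteristic equation s² + 1.7s + 2.4K_p = 0 gives ζ = 1.7/(2√(2.4K_p)).
Setting ζ = 0.2594: √(2.4K_p) = 1.7/(2·0.2594) = 3.276, so K_p = 10.73/2.4 = 4.47.

K_p = 4.47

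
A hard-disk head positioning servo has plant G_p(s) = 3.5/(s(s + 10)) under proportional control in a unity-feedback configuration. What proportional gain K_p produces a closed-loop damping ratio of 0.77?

Closed-loop characteristic equation: s² + 10s + K_p·3.5 = 0.
So ω_n = √(3.5K_p) and 2ζω_n = 10, giving ζ = 10/(2√(3.5K_p)).
Setting ζ = 0.77: √(3.5K_p) = 10/(2·0.77) = 6.494, so K_p = 42.17/3.5 = 12.

K_p = 12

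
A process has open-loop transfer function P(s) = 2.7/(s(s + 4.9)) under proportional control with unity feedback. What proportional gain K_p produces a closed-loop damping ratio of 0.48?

K_p = 9.65

Closed-loop characteristic equation: s² + 4.9s + K_p·2.7 = 0.
So ω_n = √(2.7K_p) and 2ζω_n = 4.9, giving ζ = 4.9/(2√(2.7K_p)).
Setting ζ = 0.48: √(2.7K_p) = 4.9/(2·0.48) = 5.104, so K_p = 26.05/2.7 = 9.65.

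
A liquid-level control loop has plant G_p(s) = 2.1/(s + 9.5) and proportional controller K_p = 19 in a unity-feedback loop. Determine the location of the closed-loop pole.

Closed-loop transfer function: T(s) = K_p·G_p(s)/(1 + K_p·G_p(s)) = 39.9/(s + 9.5 + 39.9) = 39.9/(s + 49.4).
The closed-loop pole is at s = −49.4.

s = -49.4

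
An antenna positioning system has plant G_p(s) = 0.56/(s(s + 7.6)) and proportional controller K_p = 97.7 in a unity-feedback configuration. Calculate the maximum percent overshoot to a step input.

15.2%

From 1 + K_pG_p(s) = 0: s² + 7.6s + 54.71 = 0 ⇒ ω_n = 7.397, ζ = 0.5137.
%OS = 100·exp(−πζ/√(1−ζ²)) = 100·exp(−π·0.5137/√0.7361) = 15.2%.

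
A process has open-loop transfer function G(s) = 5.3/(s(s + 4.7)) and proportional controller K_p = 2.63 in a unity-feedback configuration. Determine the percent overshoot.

7.85%

From 1 + K_pG(s) = 0: s² + 4.7s + 13.94 = 0 ⇒ ω_n = 3.733, ζ = 0.6294.
%OS = 100·exp(−πζ/√(1−ζ²)) = 100·exp(−π·0.6294/√0.6038) = 7.85%.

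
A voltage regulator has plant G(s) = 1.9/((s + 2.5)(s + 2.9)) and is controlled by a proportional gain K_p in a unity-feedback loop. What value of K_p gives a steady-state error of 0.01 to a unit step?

The loop is type 0, so e_ss(step) = 1/(1 + K_pos) with K_pos = K_p·G(0).
G(0) = 0.2621. Require 1/(1 + K_p·0.2621) = 0.01, so 1 + 0.2621·K_p = 100.
K_p = (100 − 1)/0.2621 = 378.

K_p = 378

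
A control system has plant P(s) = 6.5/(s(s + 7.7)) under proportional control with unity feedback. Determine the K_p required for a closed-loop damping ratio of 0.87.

Closed-loop characteristic equation: s² + 7.7s + K_p·6.5 = 0.
So ω_n = √(6.5K_p) and 2ζω_n = 7.7, giving ζ = 7.7/(2√(6.5K_p)).
Setting ζ = 0.87: √(6.5K_p) = 7.7/(2·0.87) = 4.425, so K_p = 19.58/6.5 = 3.01.

K_p = 3.01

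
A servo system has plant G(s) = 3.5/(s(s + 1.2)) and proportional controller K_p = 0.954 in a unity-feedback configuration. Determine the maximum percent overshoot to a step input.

The closed-loop denominator s² + 1.2s + 3.339 gives ω_n = √3.339 = 1.827 and ζ = 1.2/(2ω_n) = 0.3284.
%OS = 100·exp(−πζ/√(1−ζ²)) = 100·exp(−π·0.3284/√0.8922) = 33.6%.

33.6%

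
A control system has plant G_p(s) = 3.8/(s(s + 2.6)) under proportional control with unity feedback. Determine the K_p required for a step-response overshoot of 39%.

From %OS = 100·exp(−πζ/√(1−ζ²)) = 39%, ζ = −ln(0.39)/√(π²+ln²(0.39)) = 0.2871.
Characteristic equation s² + 2.6s + 3.8K_p = 0 gives ζ = 2.6/(2√(3.8K_p)).
Setting ζ = 0.2871: √(3.8K_p) = 2.6/(2·0.2871) = 4.528, so K_p = 20.5/3.8 = 5.4.

K_p = 5.4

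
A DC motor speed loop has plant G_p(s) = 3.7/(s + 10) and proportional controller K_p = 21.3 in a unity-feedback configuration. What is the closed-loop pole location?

s = -88.81

Closed-loop transfer function: T(s) = K_p·G_p(s)/(1 + K_p·G_p(s)) = 78.81/(s + 10 + 78.81) = 78.81/(s + 88.81).
The closed-loop pole is at s = −88.81.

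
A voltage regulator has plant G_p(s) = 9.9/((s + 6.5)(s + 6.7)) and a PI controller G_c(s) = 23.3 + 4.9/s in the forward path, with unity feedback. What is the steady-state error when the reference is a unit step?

0

The open loop G_c(s)G_p(s) has a pole at the origin (type 1), so the static position error constant is infinite and e_ss = 1/(1+∞) = 0.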